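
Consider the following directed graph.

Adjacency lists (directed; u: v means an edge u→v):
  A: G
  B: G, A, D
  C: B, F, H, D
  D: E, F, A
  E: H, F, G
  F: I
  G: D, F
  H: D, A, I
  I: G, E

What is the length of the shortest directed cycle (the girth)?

For each vertex v, BFS finds the shortest path from v back to v.
The shortest such closed walk is H → D → E → H, length 3.

3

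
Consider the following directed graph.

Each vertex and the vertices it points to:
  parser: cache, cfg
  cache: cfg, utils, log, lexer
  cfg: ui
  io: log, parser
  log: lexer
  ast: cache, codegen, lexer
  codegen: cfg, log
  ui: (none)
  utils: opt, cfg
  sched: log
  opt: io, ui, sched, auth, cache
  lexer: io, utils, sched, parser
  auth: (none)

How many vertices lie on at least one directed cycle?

8

A vertex is on a directed cycle iff it belongs to a strongly connected component of size ≥ 2 (or has a self-loop).
The vertices on cycles are {io, log, opt, cache, lexer, sched, utils, parser} — 8 in total.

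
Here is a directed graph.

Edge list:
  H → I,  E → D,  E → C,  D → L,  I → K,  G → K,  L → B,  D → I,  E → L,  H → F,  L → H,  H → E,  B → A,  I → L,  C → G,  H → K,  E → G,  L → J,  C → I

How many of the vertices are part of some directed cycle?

6

A vertex is on a directed cycle iff it belongs to a strongly connected component of size ≥ 2 (or has a self-loop).
The vertices on cycles are {C, D, E, H, I, L} — 6 in total.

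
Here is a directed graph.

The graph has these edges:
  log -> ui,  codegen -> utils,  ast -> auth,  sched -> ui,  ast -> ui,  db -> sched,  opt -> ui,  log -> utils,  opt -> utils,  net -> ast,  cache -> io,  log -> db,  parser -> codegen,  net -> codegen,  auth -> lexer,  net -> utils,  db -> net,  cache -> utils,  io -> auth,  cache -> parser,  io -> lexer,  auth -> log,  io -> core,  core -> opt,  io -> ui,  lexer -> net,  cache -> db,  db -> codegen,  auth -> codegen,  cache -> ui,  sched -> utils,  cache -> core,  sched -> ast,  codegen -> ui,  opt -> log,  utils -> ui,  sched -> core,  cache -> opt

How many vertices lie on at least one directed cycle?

A vertex is on a directed cycle iff it belongs to a strongly connected component of size ≥ 2 (or has a self-loop).
The vertices on cycles are {db, ast, log, net, opt, auth, core, lexer, sched} — 9 in total.

9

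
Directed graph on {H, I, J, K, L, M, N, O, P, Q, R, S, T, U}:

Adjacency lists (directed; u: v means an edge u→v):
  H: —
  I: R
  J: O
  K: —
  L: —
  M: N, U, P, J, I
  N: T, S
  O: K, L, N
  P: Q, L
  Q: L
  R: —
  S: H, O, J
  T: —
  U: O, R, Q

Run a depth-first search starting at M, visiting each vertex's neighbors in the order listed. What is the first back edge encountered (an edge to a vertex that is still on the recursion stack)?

DFS from M (visiting each vertex's neighbors in the order listed); mark gray on enter, black on exit:
M gray
  N gray
    T gray
    T black
    S gray
      H gray
      H black
      O gray
        K gray
        K black
        L gray
        L black
        O→N: N is gray → back edge
First back edge: O → N.

O->N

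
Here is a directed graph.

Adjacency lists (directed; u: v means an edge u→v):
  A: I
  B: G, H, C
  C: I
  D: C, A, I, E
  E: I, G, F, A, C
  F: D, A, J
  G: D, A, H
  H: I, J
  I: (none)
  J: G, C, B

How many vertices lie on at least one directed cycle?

A vertex is on a directed cycle iff it belongs to a strongly connected component of size ≥ 2 (or has a self-loop).
The vertices on cycles are {B, D, E, F, G, H, J} — 7 in total.

7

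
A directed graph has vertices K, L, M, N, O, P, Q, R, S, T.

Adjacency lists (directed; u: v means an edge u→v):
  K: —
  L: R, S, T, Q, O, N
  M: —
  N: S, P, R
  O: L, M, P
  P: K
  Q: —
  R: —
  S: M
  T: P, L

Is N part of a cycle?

No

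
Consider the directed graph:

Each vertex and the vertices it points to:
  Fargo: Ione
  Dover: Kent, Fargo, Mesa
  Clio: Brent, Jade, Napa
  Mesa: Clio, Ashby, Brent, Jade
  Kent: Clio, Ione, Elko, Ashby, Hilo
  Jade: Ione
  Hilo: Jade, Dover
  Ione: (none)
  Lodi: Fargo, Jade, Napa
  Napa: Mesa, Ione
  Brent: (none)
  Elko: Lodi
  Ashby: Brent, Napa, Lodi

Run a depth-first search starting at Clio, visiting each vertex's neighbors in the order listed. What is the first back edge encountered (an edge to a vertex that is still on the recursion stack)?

Mesa->Clio

DFS from Clio (visiting each vertex's neighbors in the order listed); mark gray on enter, black on exit:
Clio gray
  Brent gray
  Brent black
  Jade gray
    Ione gray
    Ione black
  Jade black
  Napa gray
    Mesa gray
      Mesa→Clio: Clio is gray → back edge
First back edge: Mesa → Clio.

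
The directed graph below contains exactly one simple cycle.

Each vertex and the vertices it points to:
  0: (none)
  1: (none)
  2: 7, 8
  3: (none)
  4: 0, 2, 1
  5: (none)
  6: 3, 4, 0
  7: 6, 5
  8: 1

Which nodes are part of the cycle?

2, 4, 6, 7

DFS with gray/black marking from 2:
2 gray
  7 gray
    6 gray
      3 gray
      3 black
      4 gray
        0 gray
        0 black
        4→2: 2 is gray → back edge
Back edge closes the cycle 2 → 7 → 6 → 4 → 2; its vertices are {2, 4, 6, 7}.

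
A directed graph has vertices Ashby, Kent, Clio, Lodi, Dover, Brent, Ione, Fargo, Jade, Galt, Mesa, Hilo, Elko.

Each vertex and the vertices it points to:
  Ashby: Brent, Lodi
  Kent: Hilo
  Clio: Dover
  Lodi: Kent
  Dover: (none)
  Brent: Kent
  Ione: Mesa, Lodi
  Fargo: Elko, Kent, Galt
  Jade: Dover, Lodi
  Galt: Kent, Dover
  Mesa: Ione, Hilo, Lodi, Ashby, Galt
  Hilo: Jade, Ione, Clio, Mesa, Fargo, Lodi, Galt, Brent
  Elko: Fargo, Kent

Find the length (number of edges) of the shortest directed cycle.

2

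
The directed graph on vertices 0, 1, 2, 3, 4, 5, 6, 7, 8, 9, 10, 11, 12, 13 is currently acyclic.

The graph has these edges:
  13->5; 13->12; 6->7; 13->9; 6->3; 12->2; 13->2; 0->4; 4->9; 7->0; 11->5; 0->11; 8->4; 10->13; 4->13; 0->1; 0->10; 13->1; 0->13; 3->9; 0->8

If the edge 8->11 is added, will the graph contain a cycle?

No

Adding 8→11 creates a cycle iff 11 can already reach 8.
Explore from 11: no path reaches 8. The graph stays acyclic.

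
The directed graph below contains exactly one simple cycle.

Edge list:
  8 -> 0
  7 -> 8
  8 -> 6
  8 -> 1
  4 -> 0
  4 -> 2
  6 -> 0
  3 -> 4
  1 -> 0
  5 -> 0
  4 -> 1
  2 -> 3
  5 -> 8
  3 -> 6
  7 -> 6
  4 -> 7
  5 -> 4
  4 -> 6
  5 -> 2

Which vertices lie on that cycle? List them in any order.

2, 3, 4

DFS with gray/black marking from 2:
2 gray
  3 gray
    6 gray
      0 gray
      0 black
    6 black
    4 gray
      4→2: 2 is gray → back edge
Back edge closes the cycle 2 → 3 → 4 → 2; its vertices are {2, 3, 4}.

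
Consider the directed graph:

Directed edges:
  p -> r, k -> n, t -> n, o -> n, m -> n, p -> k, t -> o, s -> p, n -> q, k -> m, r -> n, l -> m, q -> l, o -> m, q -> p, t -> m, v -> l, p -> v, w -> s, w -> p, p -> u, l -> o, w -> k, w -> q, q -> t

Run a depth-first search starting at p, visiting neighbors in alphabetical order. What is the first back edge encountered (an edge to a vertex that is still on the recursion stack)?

DFS from p (visiting neighbors in alphabetical order); mark gray on enter, black on exit:
p gray
  k gray
    m gray
      n gray
        q gray
          l gray
            l→m: m is gray → back edge
First back edge: l → m.

l->m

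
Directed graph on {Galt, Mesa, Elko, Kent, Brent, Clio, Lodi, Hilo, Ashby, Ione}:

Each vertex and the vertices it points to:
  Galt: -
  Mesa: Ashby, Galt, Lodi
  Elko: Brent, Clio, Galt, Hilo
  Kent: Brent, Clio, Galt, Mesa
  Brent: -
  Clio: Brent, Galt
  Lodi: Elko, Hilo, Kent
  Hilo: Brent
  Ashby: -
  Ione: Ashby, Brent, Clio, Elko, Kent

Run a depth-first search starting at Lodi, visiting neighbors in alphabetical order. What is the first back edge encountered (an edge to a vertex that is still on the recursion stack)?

DFS from Lodi (visiting neighbors in alphabetical order); mark gray on enter, black on exit:
Lodi gray
  Elko gray
    Brent gray
    Brent black
    Clio gray
      Clio→Brent: Brent black — skip
      Galt gray
      Galt black
    Clio black
    Elko→Galt: Galt black — skip
    Hilo gray
      Hilo→Brent: Brent black — skip
    Hilo black
  Elko black
  Lodi→Hilo: Hilo black — skip
  Kent gray
    Kent→Brent: Brent black — skip
    Kent→Clio: Clio black — skip
    Kent→Galt: Galt black — skip
    Mesa gray
      Ashby gray
      Ashby black
      Mesa→Galt: Galt black — skip
      Mesa→Lodi: Lodi is gray → back edge
First back edge: Mesa → Lodi.

Mesa→Lodi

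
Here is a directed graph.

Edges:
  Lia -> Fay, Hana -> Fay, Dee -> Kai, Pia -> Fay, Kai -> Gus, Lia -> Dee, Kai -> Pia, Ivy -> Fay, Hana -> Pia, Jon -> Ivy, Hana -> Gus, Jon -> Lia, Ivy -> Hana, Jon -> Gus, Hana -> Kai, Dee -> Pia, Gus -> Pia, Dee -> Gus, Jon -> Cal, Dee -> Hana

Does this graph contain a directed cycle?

No

DFS with white/gray/black marking, starting from Fay:
Fay gray
Fay black
Hana gray
  Hana→Fay: Fay black — skip
  Kai gray
    Pia gray
      Pia→Fay: Fay black — skip
    Pia black
    Gus gray
      Gus→Pia: Pia black — skip
    Gus black
  Kai black
  Hana→Pia: Pia black — skip
  Hana→Gus: Gus black — skip
Hana black
Ivy gray
  Ivy→Hana: Hana black — skip
  Ivy→Fay: Fay black — skip
Ivy black
Lia gray
  Lia→Fay: Fay black — skip
  Dee gray
    Dee→Hana: Hana black — skip
    Dee→Pia: Pia black — skip
    Dee→Kai: Kai black — skip
    Dee→Gus: Gus black — skip
  Dee black
Lia black
Cal gray
Cal black
Jon gray
  Jon→Lia: Lia black — skip
  Jon→Cal: Cal black — skip
  Jon→Ivy: Ivy black — skip
  Jon→Gus: Gus black — skip
Jon black
Every edge goes to a white or black vertex — no back edge, so the graph is acyclic.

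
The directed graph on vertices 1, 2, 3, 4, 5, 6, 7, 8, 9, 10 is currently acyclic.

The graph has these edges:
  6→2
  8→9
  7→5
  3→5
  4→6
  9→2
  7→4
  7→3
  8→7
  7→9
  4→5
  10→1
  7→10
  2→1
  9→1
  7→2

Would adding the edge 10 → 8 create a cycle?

Adding 10→8 creates a cycle iff 8 can already reach 10.
Path from 8: 8 → 7 → 10.
So 8 → … → 10 → 8 is a cycle.

Yes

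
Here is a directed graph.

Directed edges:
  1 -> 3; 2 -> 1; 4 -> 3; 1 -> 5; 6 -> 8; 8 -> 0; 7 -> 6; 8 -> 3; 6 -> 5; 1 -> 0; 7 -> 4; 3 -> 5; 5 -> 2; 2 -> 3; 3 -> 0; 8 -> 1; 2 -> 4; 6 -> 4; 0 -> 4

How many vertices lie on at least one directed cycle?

A vertex is on a directed cycle iff it belongs to a strongly connected component of size ≥ 2 (or has a self-loop).
The vertices on cycles are {0, 1, 2, 3, 4, 5} — 6 in total.

6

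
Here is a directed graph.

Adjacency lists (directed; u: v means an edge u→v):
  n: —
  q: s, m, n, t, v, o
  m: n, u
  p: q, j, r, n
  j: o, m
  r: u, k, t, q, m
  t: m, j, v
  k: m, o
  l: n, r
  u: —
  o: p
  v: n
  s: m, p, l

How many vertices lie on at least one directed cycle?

9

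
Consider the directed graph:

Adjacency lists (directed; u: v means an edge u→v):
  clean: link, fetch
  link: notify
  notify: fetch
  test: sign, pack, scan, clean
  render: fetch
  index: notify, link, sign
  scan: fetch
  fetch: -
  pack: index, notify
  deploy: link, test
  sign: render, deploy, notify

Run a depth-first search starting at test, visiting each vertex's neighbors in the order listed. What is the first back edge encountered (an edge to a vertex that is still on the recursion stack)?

DFS from test (visiting each vertex's neighbors in the order listed); mark gray on enter, black on exit:
test gray
  sign gray
    render gray
      fetch gray
      fetch black
    render black
    deploy gray
      link gray
        notify gray
          notify→fetch: fetch black — skip
        notify black
      link black
      deploy→test: test is gray → back edge
First back edge: deploy → test.

deploy->test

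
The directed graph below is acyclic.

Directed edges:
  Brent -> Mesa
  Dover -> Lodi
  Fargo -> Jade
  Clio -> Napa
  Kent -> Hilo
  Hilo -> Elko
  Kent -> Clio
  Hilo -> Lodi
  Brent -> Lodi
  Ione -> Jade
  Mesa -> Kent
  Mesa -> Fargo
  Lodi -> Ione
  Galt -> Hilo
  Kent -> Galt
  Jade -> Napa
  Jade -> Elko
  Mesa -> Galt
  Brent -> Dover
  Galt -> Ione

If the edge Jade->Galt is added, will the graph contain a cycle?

Yes

Adding Jade→Galt creates a cycle iff Galt can already reach Jade.
Path from Galt: Galt → Ione → Jade.
So Galt → … → Jade → Galt is a cycle.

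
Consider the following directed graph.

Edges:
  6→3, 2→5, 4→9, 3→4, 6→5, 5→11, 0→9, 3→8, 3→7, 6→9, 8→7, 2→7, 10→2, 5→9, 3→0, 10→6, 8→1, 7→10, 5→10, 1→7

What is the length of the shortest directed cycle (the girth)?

3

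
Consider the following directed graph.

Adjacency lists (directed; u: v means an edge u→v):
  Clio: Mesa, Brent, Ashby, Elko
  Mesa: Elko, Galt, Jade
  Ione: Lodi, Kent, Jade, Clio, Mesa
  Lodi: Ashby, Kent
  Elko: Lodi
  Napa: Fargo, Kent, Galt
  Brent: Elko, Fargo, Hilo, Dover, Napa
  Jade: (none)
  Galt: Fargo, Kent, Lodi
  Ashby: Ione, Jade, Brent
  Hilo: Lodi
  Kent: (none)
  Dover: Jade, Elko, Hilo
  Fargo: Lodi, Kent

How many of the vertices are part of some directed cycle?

A vertex is on a directed cycle iff it belongs to a strongly connected component of size ≥ 2 (or has a self-loop).
The vertices on cycles are {Clio, Elko, Galt, Hilo, Ione, Lodi, Mesa, Napa, Ashby, Brent, Dover, Fargo} — 12 in total.

12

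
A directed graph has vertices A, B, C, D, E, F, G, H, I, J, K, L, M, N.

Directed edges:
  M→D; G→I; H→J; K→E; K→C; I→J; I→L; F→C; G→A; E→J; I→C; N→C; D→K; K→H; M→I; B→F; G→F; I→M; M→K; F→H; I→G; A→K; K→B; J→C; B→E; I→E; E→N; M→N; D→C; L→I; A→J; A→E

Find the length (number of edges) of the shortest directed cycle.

For each vertex v, BFS finds the shortest path from v back to v.
The shortest such closed walk is L → I → L, length 2.

2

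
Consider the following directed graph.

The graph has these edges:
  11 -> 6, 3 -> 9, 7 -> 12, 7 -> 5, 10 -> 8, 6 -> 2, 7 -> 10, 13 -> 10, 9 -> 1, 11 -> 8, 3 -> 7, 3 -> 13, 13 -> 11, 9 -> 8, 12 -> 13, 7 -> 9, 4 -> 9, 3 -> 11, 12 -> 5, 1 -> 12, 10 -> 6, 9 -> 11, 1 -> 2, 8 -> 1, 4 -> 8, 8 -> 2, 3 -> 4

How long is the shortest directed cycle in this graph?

For each vertex v, BFS finds the shortest path from v back to v.
The shortest such closed walk is 12 → 13 → 11 → 8 → 1 → 12, length 5.

5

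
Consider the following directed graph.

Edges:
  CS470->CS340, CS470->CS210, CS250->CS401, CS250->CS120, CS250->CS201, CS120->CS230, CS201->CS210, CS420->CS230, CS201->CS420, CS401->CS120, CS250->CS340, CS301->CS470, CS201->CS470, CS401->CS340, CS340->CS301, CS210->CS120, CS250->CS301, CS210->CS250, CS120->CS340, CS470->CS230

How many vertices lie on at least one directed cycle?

8

A vertex is on a directed cycle iff it belongs to a strongly connected component of size ≥ 2 (or has a self-loop).
The vertices on cycles are {CS120, CS201, CS210, CS250, CS301, CS340, CS401, CS470} — 8 in total.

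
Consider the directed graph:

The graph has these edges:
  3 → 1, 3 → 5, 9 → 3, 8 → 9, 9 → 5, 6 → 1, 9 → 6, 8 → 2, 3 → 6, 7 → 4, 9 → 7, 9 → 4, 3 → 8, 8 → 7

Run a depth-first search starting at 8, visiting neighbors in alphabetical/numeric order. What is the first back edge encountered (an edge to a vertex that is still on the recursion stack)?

3->8

DFS from 8 (visiting neighbors in alphabetical/numeric order); mark gray on enter, black on exit:
8 gray
  2 gray
  2 black
  7 gray
    4 gray
    4 black
  7 black
  9 gray
    3 gray
      1 gray
      1 black
      5 gray
      5 black
      6 gray
        6→1: 1 black — skip
      6 black
      3→8: 8 is gray → back edge
First back edge: 3 → 8.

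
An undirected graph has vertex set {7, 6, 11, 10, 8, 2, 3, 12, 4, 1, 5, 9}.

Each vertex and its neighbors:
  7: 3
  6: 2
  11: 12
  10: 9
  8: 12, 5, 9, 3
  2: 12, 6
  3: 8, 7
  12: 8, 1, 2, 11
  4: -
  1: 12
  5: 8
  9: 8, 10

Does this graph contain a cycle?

No

DFS, tracking each vertex's parent; an edge to a visited non-parent vertex closes a cycle.
Start from 12:
visit 12 (parent –)
  visit 8 (parent 12)
    8–12: parent, skip
    visit 5 (parent 8)
      5–8: parent, skip
    visit 9 (parent 8)
      9–8: parent, skip
      visit 10 (parent 9)
        10–9: parent, skip
    visit 3 (parent 8)
      3–8: parent, skip
      visit 7 (parent 3)
        7–3: parent, skip
  visit 1 (parent 12)
    1–12: parent, skip
  visit 2 (parent 12)
    2–12: parent, skip
    visit 6 (parent 2)
      6–2: parent, skip
  visit 11 (parent 12)
    11–12: parent, skip
visit 4 (parent –)
No non-parent visited neighbor found — the graph is a forest.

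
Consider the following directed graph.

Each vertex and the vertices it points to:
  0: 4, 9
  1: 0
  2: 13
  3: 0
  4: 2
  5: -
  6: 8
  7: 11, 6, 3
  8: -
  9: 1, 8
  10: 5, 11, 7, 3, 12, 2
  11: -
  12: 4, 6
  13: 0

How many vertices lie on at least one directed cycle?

A vertex is on a directed cycle iff it belongs to a strongly connected component of size ≥ 2 (or has a self-loop).
The vertices on cycles are {0, 1, 2, 4, 9, 13} — 6 in total.

6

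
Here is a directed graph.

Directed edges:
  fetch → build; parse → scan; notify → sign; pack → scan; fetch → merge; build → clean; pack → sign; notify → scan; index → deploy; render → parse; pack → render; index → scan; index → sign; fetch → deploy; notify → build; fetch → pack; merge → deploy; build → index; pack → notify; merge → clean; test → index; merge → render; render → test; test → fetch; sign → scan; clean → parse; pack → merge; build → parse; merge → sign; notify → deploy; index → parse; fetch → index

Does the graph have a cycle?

Yes

DFS with white/gray/black marking, starting from render:
render gray
  test gray
    index gray
      sign gray
        scan gray
        scan black
      sign black
      index→scan: scan black — skip
      deploy gray
      deploy black
      parse gray
        parse→scan: scan black — skip
      parse black
    index black
    fetch gray
      fetch→index: index black — skip
      pack gray
        pack→render: render is gray → back edge
Back edge found, so a cycle exists: render → test → fetch → pack → render.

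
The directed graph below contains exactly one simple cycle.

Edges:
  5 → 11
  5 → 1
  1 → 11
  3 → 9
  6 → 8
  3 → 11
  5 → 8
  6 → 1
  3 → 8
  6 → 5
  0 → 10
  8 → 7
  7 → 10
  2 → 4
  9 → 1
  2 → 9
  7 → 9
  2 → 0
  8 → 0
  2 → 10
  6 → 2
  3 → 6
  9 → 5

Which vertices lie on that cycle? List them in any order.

DFS with gray/black marking from 8:
8 gray
  7 gray
    10 gray
    10 black
    9 gray
      5 gray
        1 gray
          11 gray
          11 black
        1 black
        5→8: 8 is gray → back edge
Back edge closes the cycle 8 → 7 → 9 → 5 → 8; its vertices are {5, 7, 8, 9}.

5, 7, 8, 9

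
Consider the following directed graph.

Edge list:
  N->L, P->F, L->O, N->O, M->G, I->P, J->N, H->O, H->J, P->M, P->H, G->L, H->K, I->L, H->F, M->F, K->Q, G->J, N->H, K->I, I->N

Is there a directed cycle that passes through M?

M is on a cycle iff M can reach itself via ≥1 edge.
M → G → J → N → H → K → I → P → M — yes.

Yes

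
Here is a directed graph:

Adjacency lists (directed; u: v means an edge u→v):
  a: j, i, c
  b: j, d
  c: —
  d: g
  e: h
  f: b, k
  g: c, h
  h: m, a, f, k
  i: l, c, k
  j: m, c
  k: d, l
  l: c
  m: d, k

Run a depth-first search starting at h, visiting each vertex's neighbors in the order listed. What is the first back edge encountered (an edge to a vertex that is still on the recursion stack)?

DFS from h (visiting each vertex's neighbors in the order listed); mark gray on enter, black on exit:
h gray
  m gray
    d gray
      g gray
        c gray
        c black
        g→h: h is gray → back edge
First back edge: g → h.

g->h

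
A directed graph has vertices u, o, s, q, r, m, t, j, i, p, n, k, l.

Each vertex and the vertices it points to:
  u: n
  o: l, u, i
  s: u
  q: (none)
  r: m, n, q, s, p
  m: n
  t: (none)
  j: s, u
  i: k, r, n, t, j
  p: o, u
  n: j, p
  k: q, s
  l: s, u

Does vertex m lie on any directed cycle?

m is on a cycle iff m can reach itself via ≥1 edge.
m → n → p → o → i → r → m — yes.

Yes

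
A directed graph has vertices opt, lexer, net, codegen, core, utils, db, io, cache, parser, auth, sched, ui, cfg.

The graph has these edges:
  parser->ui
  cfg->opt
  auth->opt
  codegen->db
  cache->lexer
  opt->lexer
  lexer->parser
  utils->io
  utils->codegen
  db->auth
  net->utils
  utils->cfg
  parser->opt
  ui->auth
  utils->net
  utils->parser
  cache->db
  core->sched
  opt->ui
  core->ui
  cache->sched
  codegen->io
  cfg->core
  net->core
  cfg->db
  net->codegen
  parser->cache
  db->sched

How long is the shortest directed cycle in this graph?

2

For each vertex v, BFS finds the shortest path from v back to v.
The shortest such closed walk is utils → net → utils, length 2.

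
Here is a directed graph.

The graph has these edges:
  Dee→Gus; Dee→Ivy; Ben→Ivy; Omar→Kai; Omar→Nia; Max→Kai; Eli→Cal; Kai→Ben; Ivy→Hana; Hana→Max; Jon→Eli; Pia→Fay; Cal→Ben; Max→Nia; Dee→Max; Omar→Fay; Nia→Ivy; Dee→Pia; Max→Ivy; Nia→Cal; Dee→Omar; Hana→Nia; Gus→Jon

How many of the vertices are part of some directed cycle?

7

A vertex is on a directed cycle iff it belongs to a strongly connected component of size ≥ 2 (or has a self-loop).
The vertices on cycles are {Ben, Cal, Ivy, Kai, Max, Nia, Hana} — 7 in total.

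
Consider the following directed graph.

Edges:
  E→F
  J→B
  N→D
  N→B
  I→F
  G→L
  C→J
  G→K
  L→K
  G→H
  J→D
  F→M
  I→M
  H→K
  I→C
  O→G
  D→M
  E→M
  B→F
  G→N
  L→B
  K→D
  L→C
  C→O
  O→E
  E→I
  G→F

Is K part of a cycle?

No

K lies on a cycle iff there is a path from K back to itself.
Exploring from K, it never reaches itself; equivalently, its strongly connected component is a singleton.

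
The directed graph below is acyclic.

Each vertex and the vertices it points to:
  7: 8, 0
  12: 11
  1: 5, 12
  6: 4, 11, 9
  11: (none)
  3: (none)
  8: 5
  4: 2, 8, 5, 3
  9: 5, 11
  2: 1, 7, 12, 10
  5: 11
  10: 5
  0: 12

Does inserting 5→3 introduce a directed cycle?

No

Adding 5→3 creates a cycle iff 3 can already reach 5.
Explore from 3: no path reaches 5. The graph stays acyclic.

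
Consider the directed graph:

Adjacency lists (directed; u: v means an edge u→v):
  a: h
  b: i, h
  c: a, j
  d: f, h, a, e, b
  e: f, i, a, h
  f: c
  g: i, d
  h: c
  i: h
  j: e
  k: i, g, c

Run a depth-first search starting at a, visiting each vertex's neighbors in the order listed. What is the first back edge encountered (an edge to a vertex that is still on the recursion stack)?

DFS from a (visiting each vertex's neighbors in the order listed); mark gray on enter, black on exit:
a gray
  h gray
    c gray
      c→a: a is gray → back edge
First back edge: c → a.

c→a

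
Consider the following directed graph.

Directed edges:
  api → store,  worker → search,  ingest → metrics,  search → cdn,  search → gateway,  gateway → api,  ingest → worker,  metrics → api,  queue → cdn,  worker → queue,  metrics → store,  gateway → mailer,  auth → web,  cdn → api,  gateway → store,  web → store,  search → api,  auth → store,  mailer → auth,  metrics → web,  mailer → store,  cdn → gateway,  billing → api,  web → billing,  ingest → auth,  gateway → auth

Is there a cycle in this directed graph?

No

DFS with white/gray/black marking, starting from gateway:
gateway gray
  auth gray
    web gray
      billing gray
        api gray
          store gray
          store black
        api black
      billing black
      web→store: store black — skip
    web black
    auth→store: store black — skip
  auth black
  gateway→store: store black — skip
  mailer gray
    mailer→auth: auth black — skip
    mailer→store: store black — skip
  mailer black
  gateway→api: api black — skip
gateway black
metrics gray
  metrics→api: api black — skip
  metrics→store: store black — skip
  metrics→web: web black — skip
metrics black
cdn gray
  cdn→api: api black — skip
  cdn→gateway: gateway black — skip
cdn black
search gray
  search→cdn: cdn black — skip
  search→gateway: gateway black — skip
  search→api: api black — skip
search black
worker gray
  queue gray
    queue→cdn: cdn black — skip
  queue black
  worker→search: search black — skip
worker black
ingest gray
  ingest→metrics: metrics black — skip
  ingest→worker: worker black — skip
  ingest→auth: auth black — skip
ingest black
Every edge goes to a white or black vertex — no back edge, so the graph is acyclic.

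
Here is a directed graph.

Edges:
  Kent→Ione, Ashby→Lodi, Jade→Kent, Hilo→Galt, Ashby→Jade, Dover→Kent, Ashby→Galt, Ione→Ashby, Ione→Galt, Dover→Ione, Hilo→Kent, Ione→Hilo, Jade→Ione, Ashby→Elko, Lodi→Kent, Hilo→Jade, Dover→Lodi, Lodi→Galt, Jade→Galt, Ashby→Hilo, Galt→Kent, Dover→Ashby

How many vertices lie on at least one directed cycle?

7

A vertex is on a directed cycle iff it belongs to a strongly connected component of size ≥ 2 (or has a self-loop).
The vertices on cycles are {Galt, Hilo, Ione, Jade, Kent, Lodi, Ashby} — 7 in total.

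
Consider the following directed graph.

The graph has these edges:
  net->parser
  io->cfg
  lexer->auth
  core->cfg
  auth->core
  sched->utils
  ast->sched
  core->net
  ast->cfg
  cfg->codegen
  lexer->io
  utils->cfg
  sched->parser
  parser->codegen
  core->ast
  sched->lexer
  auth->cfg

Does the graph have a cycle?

Yes

DFS with white/gray/black marking, starting from net:
net gray
  parser gray
    codegen gray
    codegen black
  parser black
net black
utils gray
  cfg gray
    cfg→codegen: codegen black — skip
  cfg black
utils black
lexer gray
  auth gray
    core gray
      ast gray
        sched gray
          sched→utils: utils black — skip
          sched→lexer: lexer is gray → back edge
Back edge found, so a cycle exists: lexer → auth → core → ast → sched → lexer.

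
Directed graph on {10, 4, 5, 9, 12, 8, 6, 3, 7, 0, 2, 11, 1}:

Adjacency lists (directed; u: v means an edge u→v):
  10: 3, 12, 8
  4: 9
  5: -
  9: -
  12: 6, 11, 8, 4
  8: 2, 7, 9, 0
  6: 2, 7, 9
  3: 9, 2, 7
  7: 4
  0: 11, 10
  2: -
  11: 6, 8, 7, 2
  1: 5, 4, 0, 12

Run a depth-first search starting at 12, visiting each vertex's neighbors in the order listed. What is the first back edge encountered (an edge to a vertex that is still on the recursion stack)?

DFS from 12 (visiting each vertex's neighbors in the order listed); mark gray on enter, black on exit:
12 gray
  6 gray
    2 gray
    2 black
    7 gray
      4 gray
        9 gray
        9 black
      4 black
    7 black
    6→9: 9 black — skip
  6 black
  11 gray
    11→6: 6 black — skip
    8 gray
      8→2: 2 black — skip
      8→7: 7 black — skip
      8→9: 9 black — skip
      0 gray
        0→11: 11 is gray → back edge
First back edge: 0 → 11.

0→11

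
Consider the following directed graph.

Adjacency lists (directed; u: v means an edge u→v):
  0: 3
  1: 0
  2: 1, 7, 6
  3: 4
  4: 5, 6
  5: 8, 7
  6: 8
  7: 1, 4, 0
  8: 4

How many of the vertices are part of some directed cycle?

8

A vertex is on a directed cycle iff it belongs to a strongly connected component of size ≥ 2 (or has a self-loop).
The vertices on cycles are {0, 1, 3, 4, 5, 6, 7, 8} — 8 in total.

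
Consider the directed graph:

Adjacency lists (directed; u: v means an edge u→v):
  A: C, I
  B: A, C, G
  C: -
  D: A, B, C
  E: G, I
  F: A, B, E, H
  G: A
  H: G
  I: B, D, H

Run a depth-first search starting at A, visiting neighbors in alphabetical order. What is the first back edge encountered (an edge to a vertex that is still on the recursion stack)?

DFS from A (visiting neighbors in alphabetical order); mark gray on enter, black on exit:
A gray
  C gray
  C black
  I gray
    B gray
      B→A: A is gray → back edge
First back edge: B → A.

B->A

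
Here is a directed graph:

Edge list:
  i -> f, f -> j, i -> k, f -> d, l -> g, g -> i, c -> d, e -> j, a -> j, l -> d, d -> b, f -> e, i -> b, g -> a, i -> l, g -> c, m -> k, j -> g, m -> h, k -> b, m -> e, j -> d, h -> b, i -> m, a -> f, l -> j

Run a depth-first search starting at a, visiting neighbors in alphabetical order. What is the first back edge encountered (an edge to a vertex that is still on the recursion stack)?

g->a

DFS from a (visiting neighbors in alphabetical order); mark gray on enter, black on exit:
a gray
  f gray
    d gray
      b gray
      b black
    d black
    e gray
      j gray
        j→d: d black — skip
        g gray
          g→a: a is gray → back edge
First back edge: g → a.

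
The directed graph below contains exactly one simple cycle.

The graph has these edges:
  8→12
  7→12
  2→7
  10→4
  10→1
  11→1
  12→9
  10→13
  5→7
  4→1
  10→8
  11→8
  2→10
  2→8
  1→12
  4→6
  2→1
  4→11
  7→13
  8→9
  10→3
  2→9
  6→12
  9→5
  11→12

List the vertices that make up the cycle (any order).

5, 7, 9, 12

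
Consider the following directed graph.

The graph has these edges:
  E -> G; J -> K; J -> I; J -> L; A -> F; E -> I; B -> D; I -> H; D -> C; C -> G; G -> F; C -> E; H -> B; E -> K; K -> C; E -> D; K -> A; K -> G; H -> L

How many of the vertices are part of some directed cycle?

A vertex is on a directed cycle iff it belongs to a strongly connected component of size ≥ 2 (or has a self-loop).
The vertices on cycles are {B, C, D, E, H, I, K} — 7 in total.

7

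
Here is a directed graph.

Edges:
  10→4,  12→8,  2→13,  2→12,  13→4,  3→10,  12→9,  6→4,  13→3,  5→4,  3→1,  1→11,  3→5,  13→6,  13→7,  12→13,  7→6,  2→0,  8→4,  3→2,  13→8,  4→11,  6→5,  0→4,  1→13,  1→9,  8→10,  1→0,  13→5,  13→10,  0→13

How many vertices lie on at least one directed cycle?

A vertex is on a directed cycle iff it belongs to a strongly connected component of size ≥ 2 (or has a self-loop).
The vertices on cycles are {0, 1, 2, 3, 12, 13} — 6 in total.

6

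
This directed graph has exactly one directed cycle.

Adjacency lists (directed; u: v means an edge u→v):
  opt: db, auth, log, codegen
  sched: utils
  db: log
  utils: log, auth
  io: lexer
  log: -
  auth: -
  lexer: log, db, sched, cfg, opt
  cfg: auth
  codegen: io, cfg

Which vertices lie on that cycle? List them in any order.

io, opt, lexer, codegen

DFS with gray/black marking from io:
io gray
  lexer gray
    log gray
    log black
    db gray
      db→log: log black — skip
    db black
    sched gray
      utils gray
        utils→log: log black — skip
        auth gray
        auth black
      utils black
    sched black
    cfg gray
      cfg→auth: auth black — skip
    cfg black
    opt gray
      opt→db: db black — skip
      opt→auth: auth black — skip
      opt→log: log black — skip
      codegen gray
        codegen→io: io is gray → back edge
Back edge closes the cycle io → lexer → opt → codegen → io; its vertices are {io, opt, lexer, codegen}.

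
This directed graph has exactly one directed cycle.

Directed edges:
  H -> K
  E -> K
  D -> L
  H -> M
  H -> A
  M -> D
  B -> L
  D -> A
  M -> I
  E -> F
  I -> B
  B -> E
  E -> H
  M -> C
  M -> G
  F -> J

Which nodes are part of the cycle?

B, E, H, I, M

DFS with gray/black marking from E:
E gray
  H gray
    M gray
      D gray
        L gray
        L black
        A gray
        A black
      D black
      I gray
        B gray
          B→E: E is gray → back edge
Back edge closes the cycle E → H → M → I → B → E; its vertices are {B, E, H, I, M}.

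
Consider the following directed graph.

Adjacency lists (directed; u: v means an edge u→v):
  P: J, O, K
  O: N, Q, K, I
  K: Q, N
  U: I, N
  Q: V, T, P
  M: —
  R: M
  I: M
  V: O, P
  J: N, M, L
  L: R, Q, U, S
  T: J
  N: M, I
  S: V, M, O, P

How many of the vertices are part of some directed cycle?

9

A vertex is on a directed cycle iff it belongs to a strongly connected component of size ≥ 2 (or has a self-loop).
The vertices on cycles are {J, K, L, O, P, Q, S, T, V} — 9 in total.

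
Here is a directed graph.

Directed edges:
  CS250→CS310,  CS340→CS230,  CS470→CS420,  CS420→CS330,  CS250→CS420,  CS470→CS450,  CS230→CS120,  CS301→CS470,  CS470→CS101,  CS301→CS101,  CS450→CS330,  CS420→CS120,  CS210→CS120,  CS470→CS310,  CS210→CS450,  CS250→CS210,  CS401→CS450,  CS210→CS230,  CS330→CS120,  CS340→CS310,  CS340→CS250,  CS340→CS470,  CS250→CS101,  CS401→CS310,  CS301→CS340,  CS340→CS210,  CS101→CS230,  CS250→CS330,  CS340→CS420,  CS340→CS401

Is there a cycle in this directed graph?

DFS with white/gray/black marking, starting from CS210:
CS210 gray
  CS120 gray
  CS120 black
  CS450 gray
    CS330 gray
      CS330→CS120: CS120 black — skip
    CS330 black
  CS450 black
  CS230 gray
    CS230→CS120: CS120 black — skip
  CS230 black
CS210 black
CS420 gray
  CS420→CS330: CS330 black — skip
  CS420→CS120: CS120 black — skip
CS420 black
CS310 gray
CS310 black
CS250 gray
  CS250→CS420: CS420 black — skip
  CS250→CS310: CS310 black — skip
  CS250→CS210: CS210 black — skip
  CS101 gray
    CS101→CS230: CS230 black — skip
  CS101 black
  CS250→CS330: CS330 black — skip
CS250 black
CS401 gray
  CS401→CS310: CS310 black — skip
  CS401→CS450: CS450 black — skip
CS401 black
CS470 gray
  CS470→CS420: CS420 black — skip
  CS470→CS450: CS450 black — skip
  CS470→CS310: CS310 black — skip
  CS470→CS101: CS101 black — skip
CS470 black
CS301 gray
  CS301→CS101: CS101 black — skip
  CS301→CS470: CS470 black — skip
  CS340 gray
    CS340→CS210: CS210 black — skip
    CS340→CS401: CS401 black — skip
    CS340→CS420: CS420 black — skip
    CS340→CS470: CS470 black — skip
    CS340→CS230: CS230 black — skip
    CS340→CS250: CS250 black — skip
    CS340→CS310: CS310 black — skip
  CS340 black
CS301 black
Every edge goes to a white or black vertex — no back edge, so the graph is acyclic.

No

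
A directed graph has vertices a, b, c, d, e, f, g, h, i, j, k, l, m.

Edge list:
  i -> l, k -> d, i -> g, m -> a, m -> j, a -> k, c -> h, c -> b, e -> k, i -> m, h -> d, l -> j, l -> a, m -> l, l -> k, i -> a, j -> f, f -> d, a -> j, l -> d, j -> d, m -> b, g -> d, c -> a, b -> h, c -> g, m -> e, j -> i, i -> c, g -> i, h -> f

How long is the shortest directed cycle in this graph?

2

For each vertex v, BFS finds the shortest path from v back to v.
The shortest such closed walk is i → g → i, length 2.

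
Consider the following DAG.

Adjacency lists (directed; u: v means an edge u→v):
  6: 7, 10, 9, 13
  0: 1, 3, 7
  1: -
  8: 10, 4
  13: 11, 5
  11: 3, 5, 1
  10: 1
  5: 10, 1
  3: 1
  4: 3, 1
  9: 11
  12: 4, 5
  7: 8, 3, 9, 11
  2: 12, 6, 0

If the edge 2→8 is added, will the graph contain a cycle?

No

Adding 2→8 creates a cycle iff 8 can already reach 2.
Explore from 8: no path reaches 2. The graph stays acyclic.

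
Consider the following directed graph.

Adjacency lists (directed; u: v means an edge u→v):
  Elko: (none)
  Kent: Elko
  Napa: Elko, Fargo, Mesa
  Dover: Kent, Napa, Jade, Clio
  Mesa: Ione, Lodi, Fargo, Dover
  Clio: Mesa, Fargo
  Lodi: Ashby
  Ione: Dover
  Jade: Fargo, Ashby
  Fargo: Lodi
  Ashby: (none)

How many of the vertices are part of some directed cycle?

5

A vertex is on a directed cycle iff it belongs to a strongly connected component of size ≥ 2 (or has a self-loop).
The vertices on cycles are {Clio, Ione, Mesa, Napa, Dover} — 5 in total.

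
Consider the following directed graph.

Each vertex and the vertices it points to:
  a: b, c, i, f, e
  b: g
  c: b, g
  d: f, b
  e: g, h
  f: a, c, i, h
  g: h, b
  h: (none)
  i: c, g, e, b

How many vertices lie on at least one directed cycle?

4

A vertex is on a directed cycle iff it belongs to a strongly connected component of size ≥ 2 (or has a self-loop).
The vertices on cycles are {a, b, f, g} — 4 in total.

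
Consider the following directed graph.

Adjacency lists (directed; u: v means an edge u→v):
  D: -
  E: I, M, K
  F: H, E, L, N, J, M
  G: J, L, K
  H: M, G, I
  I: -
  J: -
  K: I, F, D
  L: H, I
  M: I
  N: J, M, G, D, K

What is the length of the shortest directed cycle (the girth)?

3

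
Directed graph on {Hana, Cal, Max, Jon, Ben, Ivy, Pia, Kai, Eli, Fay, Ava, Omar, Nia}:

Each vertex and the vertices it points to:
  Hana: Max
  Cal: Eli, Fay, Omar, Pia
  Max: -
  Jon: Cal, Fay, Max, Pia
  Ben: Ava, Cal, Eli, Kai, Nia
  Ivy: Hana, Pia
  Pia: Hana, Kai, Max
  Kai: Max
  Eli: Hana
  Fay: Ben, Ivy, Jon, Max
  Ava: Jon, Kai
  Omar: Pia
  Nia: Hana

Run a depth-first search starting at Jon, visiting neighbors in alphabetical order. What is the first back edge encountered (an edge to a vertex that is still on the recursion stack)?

Ava→Jon

DFS from Jon (visiting neighbors in alphabetical order); mark gray on enter, black on exit:
Jon gray
  Cal gray
    Eli gray
      Hana gray
        Max gray
        Max black
      Hana black
    Eli black
    Fay gray
      Ben gray
        Ava gray
          Ava→Jon: Jon is gray → back edge
First back edge: Ava → Jon.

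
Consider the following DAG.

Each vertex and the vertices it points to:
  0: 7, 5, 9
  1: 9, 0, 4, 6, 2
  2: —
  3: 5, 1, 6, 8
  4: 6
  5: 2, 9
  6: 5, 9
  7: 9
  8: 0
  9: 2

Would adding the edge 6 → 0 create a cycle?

Adding 6→0 creates a cycle iff 0 can already reach 6.
Explore from 0: no path reaches 6. The graph stays acyclic.

No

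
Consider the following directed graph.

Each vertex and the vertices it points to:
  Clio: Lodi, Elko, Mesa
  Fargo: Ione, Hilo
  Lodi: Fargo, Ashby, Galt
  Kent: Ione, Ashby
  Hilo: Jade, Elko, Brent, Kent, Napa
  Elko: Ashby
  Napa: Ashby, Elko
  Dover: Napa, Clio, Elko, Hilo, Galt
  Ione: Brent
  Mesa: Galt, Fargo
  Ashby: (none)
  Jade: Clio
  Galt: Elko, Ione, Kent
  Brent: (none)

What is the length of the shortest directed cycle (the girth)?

For each vertex v, BFS finds the shortest path from v back to v.
The shortest such closed walk is Clio → Mesa → Fargo → Hilo → Jade → Clio, length 5.

5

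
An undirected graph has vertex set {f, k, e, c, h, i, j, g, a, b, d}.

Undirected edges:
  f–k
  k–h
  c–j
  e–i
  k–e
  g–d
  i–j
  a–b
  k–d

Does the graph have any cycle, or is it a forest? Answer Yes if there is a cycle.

DFS, tracking each vertex's parent; an edge to a visited non-parent vertex closes a cycle.
Start from f:
visit f (parent –)
  visit k (parent f)
    k–f: parent, skip
    visit d (parent k)
      visit g (parent d)
        g–d: parent, skip
      d–k: parent, skip
    visit h (parent k)
      h–k: parent, skip
    visit e (parent k)
      e–k: parent, skip
      visit i (parent e)
        visit j (parent i)
          j–i: parent, skip
          visit c (parent j)
            c–j: parent, skip
        i–e: parent, skip
visit a (parent –)
  visit b (parent a)
    b–a: parent, skip
No non-parent visited neighbor found — the graph is a forest.

No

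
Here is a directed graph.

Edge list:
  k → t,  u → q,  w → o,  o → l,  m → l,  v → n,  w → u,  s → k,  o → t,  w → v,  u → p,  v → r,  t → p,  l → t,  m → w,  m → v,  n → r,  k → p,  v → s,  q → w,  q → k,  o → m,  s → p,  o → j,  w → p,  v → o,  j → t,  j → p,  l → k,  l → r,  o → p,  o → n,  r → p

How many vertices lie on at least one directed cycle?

6

A vertex is on a directed cycle iff it belongs to a strongly connected component of size ≥ 2 (or has a self-loop).
The vertices on cycles are {m, o, q, u, v, w} — 6 in total.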